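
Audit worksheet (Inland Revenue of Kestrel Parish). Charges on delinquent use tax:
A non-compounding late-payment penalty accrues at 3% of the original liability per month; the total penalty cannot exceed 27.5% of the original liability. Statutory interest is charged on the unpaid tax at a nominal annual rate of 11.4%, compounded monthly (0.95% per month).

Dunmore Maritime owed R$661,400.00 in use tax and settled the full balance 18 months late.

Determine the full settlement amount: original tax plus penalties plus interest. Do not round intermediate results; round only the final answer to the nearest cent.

Penalty (uncapped): 18 × 3% × R$661,400.00 = R$357,156.00; cap = 27.5% × R$661,400.00 = R$181,885.00 → penalty = R$181,885.00
Interest: R$661,400.00 × ((1 + 0.0095)^18 − 1) = R$661,400.00 × 0.1855335… = R$122,711.8362…
Total = R$661,400.00 + R$181,885.0000 + R$122,711.8362… = R$965,996.84

R$965,996.84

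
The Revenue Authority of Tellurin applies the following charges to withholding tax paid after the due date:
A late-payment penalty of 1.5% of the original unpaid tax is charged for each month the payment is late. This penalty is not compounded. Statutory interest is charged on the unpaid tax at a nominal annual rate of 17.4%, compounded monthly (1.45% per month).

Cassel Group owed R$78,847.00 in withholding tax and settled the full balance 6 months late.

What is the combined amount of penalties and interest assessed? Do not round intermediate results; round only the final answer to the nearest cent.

Late-payment penalty: 6 × 1.5% × R$78,847.00 = R$7,096.23
Interest: R$78,847.00 × ((1 + 0.0145)^6 − 1) = R$78,847.00 × 0.0902154… = R$7,113.2128…
Penalties + interest = R$7,096.2300 + R$7,113.2128… = R$14,209.44

R$14,209.44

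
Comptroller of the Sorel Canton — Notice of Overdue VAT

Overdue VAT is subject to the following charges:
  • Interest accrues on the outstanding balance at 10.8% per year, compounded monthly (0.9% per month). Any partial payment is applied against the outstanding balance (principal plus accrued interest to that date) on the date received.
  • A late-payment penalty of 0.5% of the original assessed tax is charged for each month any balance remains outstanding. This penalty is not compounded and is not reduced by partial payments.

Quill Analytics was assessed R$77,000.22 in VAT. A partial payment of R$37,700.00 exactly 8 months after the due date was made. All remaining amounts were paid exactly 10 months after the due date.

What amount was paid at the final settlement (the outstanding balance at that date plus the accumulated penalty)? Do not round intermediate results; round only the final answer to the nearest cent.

Balance at month 8: R$77,000.2200 × (1 + 0.009)^8 = R$82,722.0514…
After R$37,700.00 payment: R$82,722.0514… − R$37,700.00 = R$45,022.0514…
Balance at month 10: R$45,022.0514… × (1 + 0.009)^2 = R$45,836.0951…
Penalty: 10 × 0.5% × R$77,000.22 = R$3,850.01…
Final settlement = outstanding balance + penalty = R$45,836.0951… + R$3,850.01… = R$49,686.11

R$49,686.11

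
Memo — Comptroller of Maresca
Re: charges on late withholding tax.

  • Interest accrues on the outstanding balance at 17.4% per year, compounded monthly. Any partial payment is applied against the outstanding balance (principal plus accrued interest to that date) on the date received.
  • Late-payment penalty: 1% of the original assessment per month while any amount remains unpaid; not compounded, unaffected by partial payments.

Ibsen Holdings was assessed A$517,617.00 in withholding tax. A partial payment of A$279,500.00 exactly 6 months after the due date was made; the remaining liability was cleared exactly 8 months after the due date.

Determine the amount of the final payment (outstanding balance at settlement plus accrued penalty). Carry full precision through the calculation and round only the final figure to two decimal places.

A$334,542.87

Monthly rate = 17.4% ÷ 12 = 1.45%
Balance at month 6: A$517,617.0000 × (1 + 0.0145)^6 = A$564,314.0192…
After A$279,500.00 payment: A$564,314.0192… − A$279,500.00 = A$284,814.0192…
Balance at month 8: A$284,814.0192… × (1 + 0.0145)^2 = A$293,133.5079…
Penalty: 8 × 1% × A$517,617.00 = A$41,409.36
Final settlement = outstanding balance + penalty = A$293,133.5079… + A$41,409.36 = A$334,542.87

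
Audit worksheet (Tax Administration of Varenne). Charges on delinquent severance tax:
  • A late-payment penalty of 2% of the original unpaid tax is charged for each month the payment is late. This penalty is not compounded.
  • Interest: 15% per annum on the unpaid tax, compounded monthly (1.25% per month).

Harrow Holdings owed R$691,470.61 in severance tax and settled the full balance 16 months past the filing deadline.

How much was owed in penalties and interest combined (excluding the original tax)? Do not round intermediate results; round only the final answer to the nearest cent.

Late-payment penalty: 16 × 2% × R$691,470.61 = R$221,270.60…
Interest: R$691,470.61 × ((1 + 0.0125)^16 − 1) = R$691,470.61 × 0.2198895… = R$152,047.1597…
Penalties + interest = R$221,270.5952 + R$152,047.1597… = R$373,317.75

R$373,317.75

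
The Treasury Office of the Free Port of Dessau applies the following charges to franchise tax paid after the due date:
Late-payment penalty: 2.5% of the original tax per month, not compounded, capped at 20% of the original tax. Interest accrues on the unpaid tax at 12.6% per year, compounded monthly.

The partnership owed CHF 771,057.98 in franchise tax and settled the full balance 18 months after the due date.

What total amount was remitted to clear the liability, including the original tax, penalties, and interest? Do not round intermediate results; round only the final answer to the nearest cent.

CHF 1,084,763.83

Penalty (uncapped): 18 × 2.5% × CHF 771,057.98 = CHF 346,976.09…; cap = 20% × CHF 771,057.98 = CHF 154,211.60… → penalty = CHF 154,211.60…
Interest (12.6%/yr ÷ 12 = 1.05%/month): CHF 771,057.98 × ((1 + 0.0105)^18 − 1) = CHF 159,494.2571…
Total = CHF 771,057.98 + CHF 154,211.5960 + CHF 159,494.2571… = CHF 1,084,763.83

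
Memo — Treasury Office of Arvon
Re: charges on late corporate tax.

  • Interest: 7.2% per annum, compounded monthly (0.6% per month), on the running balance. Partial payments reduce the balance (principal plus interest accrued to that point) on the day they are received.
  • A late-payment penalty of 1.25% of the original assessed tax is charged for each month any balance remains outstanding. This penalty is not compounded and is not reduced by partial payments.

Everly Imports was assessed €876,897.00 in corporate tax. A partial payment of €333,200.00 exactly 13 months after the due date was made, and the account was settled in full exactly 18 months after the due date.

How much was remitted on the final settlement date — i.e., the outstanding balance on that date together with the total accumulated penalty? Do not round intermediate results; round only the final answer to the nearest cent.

€830,575.07

Balance at month 13: €876,897.0000 × (1 + 0.006)^13 = €947,812.2854…
After €333,200.00 payment: €947,812.2854… − €333,200.00 = €614,612.2854…
Balance at month 18: €614,612.2854… × (1 + 0.006)^5 = €633,273.2459…
Penalty: 18 × 1.25% × €876,897.00 = €197,301.83…
Final settlement = outstanding balance + penalty = €633,273.2459… + €197,301.83… = €830,575.07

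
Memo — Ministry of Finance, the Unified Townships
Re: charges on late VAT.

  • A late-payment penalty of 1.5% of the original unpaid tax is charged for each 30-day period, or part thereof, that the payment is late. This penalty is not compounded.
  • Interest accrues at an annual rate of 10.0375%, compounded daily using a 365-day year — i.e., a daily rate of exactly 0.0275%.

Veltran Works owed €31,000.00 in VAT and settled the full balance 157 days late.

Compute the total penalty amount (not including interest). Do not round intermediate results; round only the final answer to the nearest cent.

Penalty periods: ⌈157/30⌉ = 6; penalty = 6 × 1.5% × €31,000.00 = €2,790.00

€2,790.00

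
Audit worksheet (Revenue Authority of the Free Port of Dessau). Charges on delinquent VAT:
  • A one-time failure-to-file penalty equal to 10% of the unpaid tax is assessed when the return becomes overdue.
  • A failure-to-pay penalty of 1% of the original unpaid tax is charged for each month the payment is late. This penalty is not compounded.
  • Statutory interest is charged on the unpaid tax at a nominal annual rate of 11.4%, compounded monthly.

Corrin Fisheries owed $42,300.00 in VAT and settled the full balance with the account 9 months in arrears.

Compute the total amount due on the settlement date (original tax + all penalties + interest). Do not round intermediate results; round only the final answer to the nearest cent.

Failure-to-file penalty: 10% × $42,300.00 = $4,230.00
Failure-to-pay penalty = 1% × $42,300.00 × 9 mo = $3,807.00
Interest (11.4%/yr ÷ 12 = 0.95%/month): $42,300.00 × ((1 + 0.0095)^9 − 1) = $3,757.1730…
Total = $42,300.00 + $8,037.0000 + $3,757.1730… = $54,094.17

$54,094.17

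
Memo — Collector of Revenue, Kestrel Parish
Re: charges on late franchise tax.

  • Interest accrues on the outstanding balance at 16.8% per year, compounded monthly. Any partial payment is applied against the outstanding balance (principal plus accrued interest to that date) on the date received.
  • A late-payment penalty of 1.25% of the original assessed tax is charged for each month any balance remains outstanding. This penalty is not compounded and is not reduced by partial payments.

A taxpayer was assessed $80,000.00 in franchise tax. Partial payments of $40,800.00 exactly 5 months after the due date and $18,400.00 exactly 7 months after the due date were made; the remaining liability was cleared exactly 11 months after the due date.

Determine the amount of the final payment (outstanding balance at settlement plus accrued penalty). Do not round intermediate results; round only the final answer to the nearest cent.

$40,418.00

Monthly rate = 16.8% ÷ 12 = 1.4%
Balance at month 5: $80,000.0000 × (1 + 0.014)^5 = $85,759.0106…
After $40,800.00 payment: $85,759.0106… − $40,800.00 = $44,959.0106…
Balance at month 7: $44,959.0106… × (1 + 0.014)^2 = $46,226.6749…
After $18,400.00 payment: $46,226.6749… − $18,400.00 = $27,826.6749…
Balance at month 11: $27,826.6749… × (1 + 0.014)^4 = $29,417.9993…
Penalty: 11 × 1.25% × $80,000.00 = $11,000.00
Final settlement = outstanding balance + penalty = $29,417.9993… + $11,000.00 = $40,418.00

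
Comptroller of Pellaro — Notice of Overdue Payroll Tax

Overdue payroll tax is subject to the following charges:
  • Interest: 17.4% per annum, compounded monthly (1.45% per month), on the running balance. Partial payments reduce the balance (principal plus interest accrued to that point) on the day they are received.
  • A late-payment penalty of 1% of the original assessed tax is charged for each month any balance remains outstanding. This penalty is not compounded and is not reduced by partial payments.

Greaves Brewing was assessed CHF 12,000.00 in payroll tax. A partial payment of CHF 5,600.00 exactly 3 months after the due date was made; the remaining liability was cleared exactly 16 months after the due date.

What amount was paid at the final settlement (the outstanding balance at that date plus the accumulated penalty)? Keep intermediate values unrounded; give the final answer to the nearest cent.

Balance at month 3: CHF 12,000.0000 × (1 + 0.0145)^3 = CHF 12,529.6056…
After CHF 5,600.00 payment: CHF 12,529.6056… − CHF 5,600.00 = CHF 6,929.6056…
Balance at month 16: CHF 6,929.6056… × (1 + 0.0145)^13 = CHF 8,355.7451…
Penalty: 16 × 1% × CHF 12,000.00 = CHF 1,920.00
Final settlement = outstanding balance + penalty = CHF 8,355.7451… + CHF 1,920.00 = CHF 10,275.75

CHF 10,275.75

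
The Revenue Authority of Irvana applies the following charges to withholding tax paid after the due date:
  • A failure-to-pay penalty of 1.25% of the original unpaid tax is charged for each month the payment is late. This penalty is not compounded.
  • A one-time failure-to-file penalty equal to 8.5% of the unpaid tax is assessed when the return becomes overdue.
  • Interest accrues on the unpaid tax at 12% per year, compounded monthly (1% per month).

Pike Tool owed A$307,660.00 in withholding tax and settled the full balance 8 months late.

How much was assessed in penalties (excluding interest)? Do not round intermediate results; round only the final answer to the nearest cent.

Failure-to-file penalty: 8.5% × A$307,660.00 = A$26,151.10
Failure-to-pay penalty = 1.25% × A$307,660.00 × 8 mo = A$30,766.00
Total penalty = A$26,151.10 + A$30,766.00 = A$56,917.10

A$56,917.10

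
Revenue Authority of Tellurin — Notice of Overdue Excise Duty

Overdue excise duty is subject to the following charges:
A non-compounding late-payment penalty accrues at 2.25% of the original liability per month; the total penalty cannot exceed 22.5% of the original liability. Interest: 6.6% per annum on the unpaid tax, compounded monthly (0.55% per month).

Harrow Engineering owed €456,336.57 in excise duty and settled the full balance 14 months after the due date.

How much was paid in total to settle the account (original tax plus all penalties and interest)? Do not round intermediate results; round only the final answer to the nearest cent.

€595,434.45

Penalty (uncapped): 14 × 2.25% × €456,336.57 = €143,746.02…; cap = 22.5% × €456,336.57 = €102,675.73… → penalty = €102,675.73…
Interest: €456,336.57 × ((1 + 0.0055)^14 − 1) = €456,336.57 × 0.0798142… = €36,422.1550…
Total = €456,336.57 + €102,675.7283… + €36,422.1550… = €595,434.45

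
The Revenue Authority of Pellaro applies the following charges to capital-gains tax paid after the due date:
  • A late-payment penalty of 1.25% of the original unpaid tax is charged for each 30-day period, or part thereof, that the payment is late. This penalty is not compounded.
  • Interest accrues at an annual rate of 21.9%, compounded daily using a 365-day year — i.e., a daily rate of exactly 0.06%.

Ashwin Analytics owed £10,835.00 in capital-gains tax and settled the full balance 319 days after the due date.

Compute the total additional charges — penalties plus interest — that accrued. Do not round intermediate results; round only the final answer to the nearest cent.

Penalty periods: ⌈319/30⌉ = 11; penalty = 11 × 1.25% × £10,835.00 = £1,489.81…
Interest: £10,835.00 × ((1 + 0.0006)^319 − 1) = £10,835.00 × 0.21087423… = £2,284.8223…
Penalties + interest = £1,489.8125 + £2,284.8223… = £3,774.63

£3,774.63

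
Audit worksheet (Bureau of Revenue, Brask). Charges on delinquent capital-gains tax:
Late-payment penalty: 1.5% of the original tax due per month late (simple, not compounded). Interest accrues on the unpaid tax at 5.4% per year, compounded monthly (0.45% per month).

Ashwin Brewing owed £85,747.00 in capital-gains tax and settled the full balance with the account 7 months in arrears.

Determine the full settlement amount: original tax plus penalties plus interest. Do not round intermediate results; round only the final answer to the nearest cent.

Late-payment penalty: 7 × 1.5% × £85,747.00 = £9,003.44…
Interest: £85,747.00 × ((1 + 0.0045)^7 − 1) = £85,747.00 × 0.0319285… = £2,737.7691…
Total = £85,747.00 + £9,003.4350 + £2,737.7691… = £97,488.20

£97,488.20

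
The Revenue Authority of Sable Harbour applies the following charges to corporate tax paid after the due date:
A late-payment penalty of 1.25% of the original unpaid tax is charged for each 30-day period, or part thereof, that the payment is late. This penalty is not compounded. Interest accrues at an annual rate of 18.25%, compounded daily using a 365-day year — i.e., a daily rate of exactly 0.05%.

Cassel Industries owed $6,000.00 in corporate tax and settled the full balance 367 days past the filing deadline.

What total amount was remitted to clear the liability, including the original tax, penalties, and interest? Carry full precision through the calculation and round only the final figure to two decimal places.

$8,183.16

Penalty periods: ⌈367/30⌉ = 13; penalty = 13 × 1.25% × $6,000.00 = $975.00
Interest: $6,000.00 × ((1 + 0.0005)^367 − 1) = $6,000.00 × 0.20135987… = $1,208.1592…
Total = $6,000.00 + $975.0000 + $1,208.1592… = $8,183.16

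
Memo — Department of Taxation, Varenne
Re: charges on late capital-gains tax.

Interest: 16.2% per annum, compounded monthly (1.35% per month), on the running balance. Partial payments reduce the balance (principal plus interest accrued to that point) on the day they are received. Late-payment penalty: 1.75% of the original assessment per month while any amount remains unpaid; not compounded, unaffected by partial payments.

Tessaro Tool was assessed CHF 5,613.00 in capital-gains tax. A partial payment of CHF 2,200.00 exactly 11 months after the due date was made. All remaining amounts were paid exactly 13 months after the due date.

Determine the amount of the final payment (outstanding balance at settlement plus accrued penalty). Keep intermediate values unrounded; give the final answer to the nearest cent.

Balance at month 11: CHF 5,613.0000 × (1 + 0.0135)^11 = CHF 6,505.1352…
After CHF 2,200.00 payment: CHF 6,505.1352… − CHF 2,200.00 = CHF 4,305.1352…
Balance at month 13: CHF 4,305.1352… × (1 + 0.0135)^2 = CHF 4,422.1584…
Penalty: 13 × 1.75% × CHF 5,613.00 = CHF 1,276.96…
Final settlement = outstanding balance + penalty = CHF 4,422.1584… + CHF 1,276.96… = CHF 5,699.12

CHF 5,699.12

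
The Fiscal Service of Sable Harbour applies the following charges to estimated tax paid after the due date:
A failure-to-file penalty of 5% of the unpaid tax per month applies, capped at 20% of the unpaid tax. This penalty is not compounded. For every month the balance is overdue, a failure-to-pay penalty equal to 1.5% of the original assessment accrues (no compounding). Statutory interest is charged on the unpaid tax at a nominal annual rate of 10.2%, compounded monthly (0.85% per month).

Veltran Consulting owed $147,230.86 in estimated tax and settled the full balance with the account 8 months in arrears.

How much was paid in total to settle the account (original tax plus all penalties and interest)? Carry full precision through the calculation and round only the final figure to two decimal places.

$204,659.40

Failure-to-file: 8 × 5% × $147,230.86 = $58,892.34…, capped at 20% × $147,230.86 = $29,446.17…
Failure-to-pay penalty: 8 × 1.5% × $147,230.86 = $17,667.70…
Interest: $147,230.86 × ((1 + 0.0085)^8 − 1) = $147,230.86 × 0.0700578… = $10,314.6641…
Total = $147,230.86 + $47,113.8752 + $10,314.6641… = $204,659.40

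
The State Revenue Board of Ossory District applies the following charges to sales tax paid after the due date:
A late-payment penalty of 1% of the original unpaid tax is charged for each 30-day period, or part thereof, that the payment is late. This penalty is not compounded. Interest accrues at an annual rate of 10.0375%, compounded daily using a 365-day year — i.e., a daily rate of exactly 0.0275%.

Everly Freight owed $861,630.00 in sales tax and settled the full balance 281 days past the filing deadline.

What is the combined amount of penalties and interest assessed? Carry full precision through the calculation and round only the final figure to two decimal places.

Penalty periods: ⌈281/30⌉ = 10; penalty = 10 × 1% × $861,630.00 = $86,163.00
Interest: $861,630.00 × ((1 + 0.000275)^281 − 1) = $861,630.00 × 0.08032765… = $69,212.7148…
Penalties + interest = $86,163.0000 + $69,212.7148… = $155,375.71

$155,375.71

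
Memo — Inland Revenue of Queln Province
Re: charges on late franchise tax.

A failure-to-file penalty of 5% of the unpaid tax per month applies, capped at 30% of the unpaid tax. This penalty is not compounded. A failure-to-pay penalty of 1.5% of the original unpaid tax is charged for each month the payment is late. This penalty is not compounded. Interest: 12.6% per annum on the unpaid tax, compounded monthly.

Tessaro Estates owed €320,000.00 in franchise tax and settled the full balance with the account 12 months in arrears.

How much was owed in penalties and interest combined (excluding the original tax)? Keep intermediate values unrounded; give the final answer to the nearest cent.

€196,331.93

Failure-to-file: 12 × 5% × €320,000.00 = €192,000.00, capped at 30% × €320,000.00 = €96,000.00
Failure-to-pay penalty = 1.5% × €320,000.00 × 12 mo = €57,600.00
Interest (12.6%/yr ÷ 12 = 1.05%/month): €320,000.00 × ((1 + 0.0105)^12 − 1) = €42,731.9349…
Penalties + interest = €153,600.0000 + €42,731.9349… = €196,331.93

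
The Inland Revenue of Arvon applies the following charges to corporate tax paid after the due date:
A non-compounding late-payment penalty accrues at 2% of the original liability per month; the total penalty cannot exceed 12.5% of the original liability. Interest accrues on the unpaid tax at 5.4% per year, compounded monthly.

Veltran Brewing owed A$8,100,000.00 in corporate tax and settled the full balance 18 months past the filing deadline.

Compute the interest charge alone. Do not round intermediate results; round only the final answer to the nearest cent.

Interest (5.4%/yr ÷ 12 = 0.45%/month): A$8,100,000.00 × ((1 + 0.0045)^18 − 1) = A$681,808.4179…

A$681,808.42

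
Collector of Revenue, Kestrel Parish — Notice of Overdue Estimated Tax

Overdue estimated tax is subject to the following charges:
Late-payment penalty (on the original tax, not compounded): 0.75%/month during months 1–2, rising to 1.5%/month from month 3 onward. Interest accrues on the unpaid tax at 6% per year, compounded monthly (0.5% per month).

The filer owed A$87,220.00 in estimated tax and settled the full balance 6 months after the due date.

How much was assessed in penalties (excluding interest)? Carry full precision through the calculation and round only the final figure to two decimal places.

Penalty, months 1–2: 2 × 0.75% × A$87,220.00 = A$1,308.30
Penalty, months 3–6: 4 × 1.5% × A$87,220.00 = A$5,233.20
Total penalty = A$1,308.30 + A$5,233.20 = A$6,541.50

A$6,541.50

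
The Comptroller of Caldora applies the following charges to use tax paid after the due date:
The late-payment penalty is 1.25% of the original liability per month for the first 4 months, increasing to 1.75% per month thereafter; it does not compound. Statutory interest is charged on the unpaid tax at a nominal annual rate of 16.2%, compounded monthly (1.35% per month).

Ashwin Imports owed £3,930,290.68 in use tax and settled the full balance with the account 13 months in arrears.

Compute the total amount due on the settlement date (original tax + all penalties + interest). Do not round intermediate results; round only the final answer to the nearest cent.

Penalty, months 1–4: 4 × 1.25% × £3,930,290.68 = £196,514.53…
Penalty, months 5–13: 9 × 1.75% × £3,930,290.68 = £619,020.78…
Interest: £3,930,290.68 × ((1 + 0.0135)^13 − 1) = £3,930,290.68 × 0.1904435… = £748,498.3274…
Total = £3,930,290.68 + £815,535.3161 + £748,498.3274… = £5,494,324.32

£5,494,324.32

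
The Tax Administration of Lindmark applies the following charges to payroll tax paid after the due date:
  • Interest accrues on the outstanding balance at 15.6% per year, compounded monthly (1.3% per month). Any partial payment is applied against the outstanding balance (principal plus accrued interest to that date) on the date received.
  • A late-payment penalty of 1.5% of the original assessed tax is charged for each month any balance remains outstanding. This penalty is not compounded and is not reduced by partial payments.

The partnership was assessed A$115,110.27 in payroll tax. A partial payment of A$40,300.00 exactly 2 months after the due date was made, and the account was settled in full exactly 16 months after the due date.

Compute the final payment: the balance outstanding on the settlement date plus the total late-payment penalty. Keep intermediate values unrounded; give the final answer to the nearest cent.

A$120,874.12

Balance at month 2: A$115,110.2700 × (1 + 0.013)^2 = A$118,122.5907…
After A$40,300.00 payment: A$118,122.5907… − A$40,300.00 = A$77,822.5907…
Balance at month 16: A$77,822.5907… × (1 + 0.013)^14 = A$93,247.6550…
Penalty: 16 × 1.5% × A$115,110.27 = A$27,626.46…
Final settlement = outstanding balance + penalty = A$93,247.6550… + A$27,626.46… = A$120,874.12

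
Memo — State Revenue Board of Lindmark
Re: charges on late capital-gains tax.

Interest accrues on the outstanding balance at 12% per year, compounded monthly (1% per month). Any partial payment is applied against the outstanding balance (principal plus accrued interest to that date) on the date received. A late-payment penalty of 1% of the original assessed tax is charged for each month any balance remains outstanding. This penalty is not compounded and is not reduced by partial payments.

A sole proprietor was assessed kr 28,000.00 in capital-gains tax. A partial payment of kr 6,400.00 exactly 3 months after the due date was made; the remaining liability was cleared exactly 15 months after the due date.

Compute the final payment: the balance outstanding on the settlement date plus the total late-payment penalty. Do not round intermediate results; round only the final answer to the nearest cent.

kr 29,495.45

Balance at month 3: kr 28,000.0000 × (1 + 0.01)^3 = kr 28,848.4280
After kr 6,400.00 payment: kr 28,848.4280 − kr 6,400.00 = kr 22,448.4280
Balance at month 15: kr 22,448.4280 × (1 + 0.01)^12 = kr 25,295.4506…
Penalty: 15 × 1% × kr 28,000.00 = kr 4,200.00
Final settlement = outstanding balance + penalty = kr 25,295.4506… + kr 4,200.00 = kr 29,495.45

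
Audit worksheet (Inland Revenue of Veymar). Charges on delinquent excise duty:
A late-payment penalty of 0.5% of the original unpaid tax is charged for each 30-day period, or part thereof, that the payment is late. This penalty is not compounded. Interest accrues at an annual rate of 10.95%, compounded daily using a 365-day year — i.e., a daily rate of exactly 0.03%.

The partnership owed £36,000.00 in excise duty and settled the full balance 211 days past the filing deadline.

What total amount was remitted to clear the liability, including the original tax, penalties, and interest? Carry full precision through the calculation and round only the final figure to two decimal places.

£39,792.11

Penalty periods: ⌈211/30⌉ = 8; penalty = 8 × 0.5% × £36,000.00 = £1,440.00
Interest: £36,000.00 × ((1 + 0.0003)^211 − 1) = £36,000.00 × 0.06533628… = £2,352.1061…
Total = £36,000.00 + £1,440.0000 + £2,352.1061… = £39,792.11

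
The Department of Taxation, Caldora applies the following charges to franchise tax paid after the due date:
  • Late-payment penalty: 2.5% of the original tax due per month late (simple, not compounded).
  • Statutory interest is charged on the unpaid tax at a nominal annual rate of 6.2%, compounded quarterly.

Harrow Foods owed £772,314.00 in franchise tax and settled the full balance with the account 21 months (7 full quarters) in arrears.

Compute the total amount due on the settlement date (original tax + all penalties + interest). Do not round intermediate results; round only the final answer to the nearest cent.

Late-payment penalty: 21 × 2.5% × £772,314.00 = £405,464.85
Interest (6.2%/yr ÷ 4 = 1.55%/quarter): £772,314.00 × ((1 + 0.0155)^7 − 1) = £87,794.8211…
Total = £772,314.00 + £405,464.8500 + £87,794.8211… = £1,265,573.67

£1,265,573.67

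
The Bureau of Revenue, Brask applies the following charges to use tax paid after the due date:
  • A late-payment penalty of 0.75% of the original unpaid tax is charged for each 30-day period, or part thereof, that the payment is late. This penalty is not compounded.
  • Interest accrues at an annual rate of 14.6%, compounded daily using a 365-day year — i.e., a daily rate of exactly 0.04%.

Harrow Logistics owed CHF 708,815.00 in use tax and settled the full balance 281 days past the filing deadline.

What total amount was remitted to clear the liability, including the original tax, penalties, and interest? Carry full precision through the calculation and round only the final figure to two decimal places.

CHF 846,279.18

Penalty periods: ⌈281/30⌉ = 10; penalty = 10 × 0.75% × CHF 708,815.00 = CHF 53,161.13…
Interest: CHF 708,815.00 × ((1 + 0.0004)^281 − 1) = CHF 708,815.00 × 0.11893521… = CHF 84,303.0595…
Total = CHF 708,815.00 + CHF 53,161.1250 + CHF 84,303.0595… = CHF 846,279.18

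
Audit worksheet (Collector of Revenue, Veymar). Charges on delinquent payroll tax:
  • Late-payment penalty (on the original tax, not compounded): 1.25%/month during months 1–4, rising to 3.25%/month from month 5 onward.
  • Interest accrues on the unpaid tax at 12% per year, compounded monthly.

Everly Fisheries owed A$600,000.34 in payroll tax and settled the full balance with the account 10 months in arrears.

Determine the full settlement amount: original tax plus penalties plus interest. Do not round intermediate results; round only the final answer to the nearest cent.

A$809,773.73

Penalty, months 1–4: 4 × 1.25% × A$600,000.34 = A$30,000.02…
Penalty, months 5–10: 6 × 3.25% × A$600,000.34 = A$117,000.07…
Interest (12%/yr ÷ 12 = 1%/month): A$600,000.34 × ((1 + 0.01)^10 − 1) = A$62,773.3108…
Total = A$600,000.34 + A$147,000.0833 + A$62,773.3108… = A$809,773.73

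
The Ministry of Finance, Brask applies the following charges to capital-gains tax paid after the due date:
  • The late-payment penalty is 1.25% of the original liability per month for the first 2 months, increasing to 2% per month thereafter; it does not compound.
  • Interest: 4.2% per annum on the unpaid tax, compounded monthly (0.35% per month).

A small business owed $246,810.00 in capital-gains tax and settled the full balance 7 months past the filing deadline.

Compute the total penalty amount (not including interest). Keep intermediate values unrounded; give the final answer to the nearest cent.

$30,851.25

Penalty, months 1–2: 2 × 1.25% × $246,810.00 = $6,170.25
Penalty, months 3–7: 5 × 2% × $246,810.00 = $24,681.00
Total penalty = $6,170.25 + $24,681.00 = $30,851.25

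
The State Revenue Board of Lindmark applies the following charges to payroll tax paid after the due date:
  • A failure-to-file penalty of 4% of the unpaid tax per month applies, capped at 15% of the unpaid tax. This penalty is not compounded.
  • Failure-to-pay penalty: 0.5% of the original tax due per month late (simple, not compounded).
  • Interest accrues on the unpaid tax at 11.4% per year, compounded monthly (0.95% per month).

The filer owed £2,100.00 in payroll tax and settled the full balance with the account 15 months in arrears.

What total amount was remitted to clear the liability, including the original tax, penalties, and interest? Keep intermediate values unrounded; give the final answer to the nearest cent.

Failure-to-file: 15 × 4% × £2,100.00 = £1,260.00, capped at 15% × £2,100.00 = £315.00
Failure-to-pay penalty: 15 × 0.5% × £2,100.00 = £157.50
Interest: £2,100.00 × ((1 + 0.0095)^15 − 1) = £2,100.00 × 0.1523777… = £319.9932…
Total = £2,100.00 + £472.5000 + £319.9932… = £2,892.49

£2,892.49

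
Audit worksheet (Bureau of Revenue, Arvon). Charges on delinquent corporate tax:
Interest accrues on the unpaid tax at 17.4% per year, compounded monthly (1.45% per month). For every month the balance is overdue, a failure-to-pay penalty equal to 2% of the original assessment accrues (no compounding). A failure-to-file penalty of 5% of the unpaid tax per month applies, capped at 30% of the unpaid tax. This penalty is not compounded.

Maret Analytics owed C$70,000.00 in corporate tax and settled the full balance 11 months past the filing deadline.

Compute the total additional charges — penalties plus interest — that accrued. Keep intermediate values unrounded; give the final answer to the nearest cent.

C$48,410.72

Failure-to-file: 11 × 5% × C$70,000.00 = C$38,500.00, capped at 30% × C$70,000.00 = C$21,000.00
Failure-to-pay penalty: 11 × 2% × C$70,000.00 = C$15,400.00
Interest: C$70,000.00 × ((1 + 0.0145)^11 − 1) = C$70,000.00 × 0.1715817… = C$12,010.7163…
Penalties + interest = C$36,400.0000 + C$12,010.7163… = C$48,410.72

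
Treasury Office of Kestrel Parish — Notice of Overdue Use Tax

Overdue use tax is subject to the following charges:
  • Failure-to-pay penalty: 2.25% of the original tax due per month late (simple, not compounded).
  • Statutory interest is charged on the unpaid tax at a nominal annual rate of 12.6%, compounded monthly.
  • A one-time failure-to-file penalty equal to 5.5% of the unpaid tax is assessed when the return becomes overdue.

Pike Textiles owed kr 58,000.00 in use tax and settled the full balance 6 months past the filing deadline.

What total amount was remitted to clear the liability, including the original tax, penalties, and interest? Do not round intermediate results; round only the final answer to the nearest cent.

Failure-to-file penalty: 5.5% × kr 58,000.00 = kr 3,190.00
Failure-to-pay penalty = 2.25% × kr 58,000.00 × 6 mo = kr 7,830.00
Interest (12.6%/yr ÷ 12 = 1.05%/month): kr 58,000.00 × ((1 + 0.0105)^6 − 1) = kr 3,751.2710…
Total = kr 58,000.00 + kr 11,020.0000 + kr 3,751.2710… = kr 72,771.27

kr 72,771.27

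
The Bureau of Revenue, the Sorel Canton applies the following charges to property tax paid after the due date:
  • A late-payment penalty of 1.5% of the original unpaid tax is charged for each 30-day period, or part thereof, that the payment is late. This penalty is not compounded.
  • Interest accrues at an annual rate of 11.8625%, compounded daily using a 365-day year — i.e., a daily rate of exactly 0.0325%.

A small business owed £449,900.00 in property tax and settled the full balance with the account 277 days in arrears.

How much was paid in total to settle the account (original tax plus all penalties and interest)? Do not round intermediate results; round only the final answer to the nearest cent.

£559,759.12

Penalty periods: ⌈277/30⌉ = 10; penalty = 10 × 1.5% × £449,900.00 = £67,485.00
Interest: £449,900.00 × ((1 + 0.000325)^277 − 1) = £449,900.00 × 0.09418563… = £42,374.1171…
Total = £449,900.00 + £67,485.0000 + £42,374.1171… = £559,759.12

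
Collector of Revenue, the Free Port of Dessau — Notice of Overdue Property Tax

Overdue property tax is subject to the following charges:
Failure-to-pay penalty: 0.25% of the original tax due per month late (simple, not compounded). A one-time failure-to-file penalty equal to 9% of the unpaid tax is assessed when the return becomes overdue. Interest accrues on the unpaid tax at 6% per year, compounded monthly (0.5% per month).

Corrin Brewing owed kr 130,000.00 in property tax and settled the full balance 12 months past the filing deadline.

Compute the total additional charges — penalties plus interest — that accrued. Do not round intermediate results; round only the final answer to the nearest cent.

kr 23,618.12

Failure-to-file penalty: 9% × kr 130,000.00 = kr 11,700.00
Failure-to-pay penalty = 0.25% × kr 130,000.00 × 12 mo = kr 3,900.00
Interest: kr 130,000.00 × ((1 + 0.005)^12 − 1) = kr 130,000.00 × 0.0616778… = kr 8,018.1155…
Penalties + interest = kr 15,600.0000 + kr 8,018.1155… = kr 23,618.12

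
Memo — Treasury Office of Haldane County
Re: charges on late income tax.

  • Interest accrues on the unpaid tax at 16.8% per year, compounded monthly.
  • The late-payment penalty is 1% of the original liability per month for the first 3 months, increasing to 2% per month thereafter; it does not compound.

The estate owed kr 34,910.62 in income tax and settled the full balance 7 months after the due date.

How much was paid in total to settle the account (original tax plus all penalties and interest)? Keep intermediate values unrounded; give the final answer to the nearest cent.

kr 42,319.12

Penalty, months 1–3: 3 × 1% × kr 34,910.62 = kr 1,047.32…
Penalty, months 4–7: 4 × 2% × kr 34,910.62 = kr 2,792.85…
Interest (16.8%/yr ÷ 12 = 1.4%/month): kr 34,910.62 × ((1 + 0.014)^7 − 1) = kr 3,568.3330…
Total = kr 34,910.62 + kr 3,840.1682 + kr 3,568.3330… = kr 42,319.12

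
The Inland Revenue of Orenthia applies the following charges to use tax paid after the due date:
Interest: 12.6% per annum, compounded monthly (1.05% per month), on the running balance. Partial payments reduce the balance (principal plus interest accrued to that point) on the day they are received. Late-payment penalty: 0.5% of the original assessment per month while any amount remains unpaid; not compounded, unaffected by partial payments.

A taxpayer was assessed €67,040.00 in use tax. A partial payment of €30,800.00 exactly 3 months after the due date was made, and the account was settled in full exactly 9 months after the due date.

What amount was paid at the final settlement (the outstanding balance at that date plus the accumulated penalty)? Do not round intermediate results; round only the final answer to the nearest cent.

Balance at month 3: €67,040.0000 × (1 + 0.0105)^3 = €69,174.0111…
After €30,800.00 payment: €69,174.0111… − €30,800.00 = €38,374.0111…
Balance at month 9: €38,374.0111… × (1 + 0.0105)^6 = €40,855.9303…
Penalty: 9 × 0.5% × €67,040.00 = €3,016.80
Final settlement = outstanding balance + penalty = €40,855.9303… + €3,016.80 = €43,872.73

€43,872.73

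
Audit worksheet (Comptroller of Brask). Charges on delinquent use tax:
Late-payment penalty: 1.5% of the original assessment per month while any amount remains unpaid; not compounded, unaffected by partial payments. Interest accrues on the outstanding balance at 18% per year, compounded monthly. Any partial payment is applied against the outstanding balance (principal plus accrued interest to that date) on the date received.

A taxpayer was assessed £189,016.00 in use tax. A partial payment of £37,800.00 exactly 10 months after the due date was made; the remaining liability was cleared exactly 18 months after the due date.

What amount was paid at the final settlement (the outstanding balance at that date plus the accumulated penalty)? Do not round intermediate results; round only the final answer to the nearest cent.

£255,561.20

Monthly rate = 18% ÷ 12 = 1.5%
Balance at month 10: £189,016.0000 × (1 + 0.015)^10 = £219,360.7846…
After £37,800.00 payment: £219,360.7846… − £37,800.00 = £181,560.7846…
Balance at month 18: £181,560.7846… × (1 + 0.015)^8 = £204,526.8778…
Penalty: 18 × 1.5% × £189,016.00 = £51,034.32
Final settlement = outstanding balance + penalty = £204,526.8778… + £51,034.32 = £255,561.20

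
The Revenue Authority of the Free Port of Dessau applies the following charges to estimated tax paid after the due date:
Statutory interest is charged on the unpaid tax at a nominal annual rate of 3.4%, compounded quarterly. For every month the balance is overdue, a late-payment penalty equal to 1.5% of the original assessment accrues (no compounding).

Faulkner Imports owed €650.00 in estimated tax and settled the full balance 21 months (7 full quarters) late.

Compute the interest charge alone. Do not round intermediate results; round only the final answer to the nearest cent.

€39.68

Interest (3.4%/yr ÷ 4 = 0.85%/quarter): €650.00 × ((1 + 0.0085)^7 − 1) = €39.6753…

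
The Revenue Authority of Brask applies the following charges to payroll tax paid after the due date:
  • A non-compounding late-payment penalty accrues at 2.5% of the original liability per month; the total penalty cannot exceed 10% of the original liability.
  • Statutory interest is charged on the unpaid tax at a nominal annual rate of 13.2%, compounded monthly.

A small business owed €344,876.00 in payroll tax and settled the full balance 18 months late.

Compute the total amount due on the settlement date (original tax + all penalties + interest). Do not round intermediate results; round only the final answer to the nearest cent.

Penalty (uncapped): 18 × 2.5% × €344,876.00 = €155,194.20; cap = 10% × €344,876.00 = €34,487.60 → penalty = €34,487.60
Interest (13.2%/yr ÷ 12 = 1.1%/month): €344,876.00 × ((1 + 0.011)^18 − 1) = €75,060.6442…
Total = €344,876.00 + €34,487.6000 + €75,060.6442… = €454,424.24

€454,424.24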